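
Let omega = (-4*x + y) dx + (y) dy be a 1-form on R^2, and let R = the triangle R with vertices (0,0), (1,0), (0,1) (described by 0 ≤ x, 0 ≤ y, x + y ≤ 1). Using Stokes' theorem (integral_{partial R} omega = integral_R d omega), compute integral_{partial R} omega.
integral_(partial R) omega = -1/2

Stokes: integral_partial_R omega = integral_R d omega with d omega = (∂Q/∂x - ∂P/∂y) dx ∧ dy.
  ∂Q/∂x = 0
  ∂P/∂y = 1
  integrand = ∂Q/∂x - ∂P/∂y = -1.
Integrating over R: integral_0^1 integral_0^{1-x} (-1) dy dx = -1/2.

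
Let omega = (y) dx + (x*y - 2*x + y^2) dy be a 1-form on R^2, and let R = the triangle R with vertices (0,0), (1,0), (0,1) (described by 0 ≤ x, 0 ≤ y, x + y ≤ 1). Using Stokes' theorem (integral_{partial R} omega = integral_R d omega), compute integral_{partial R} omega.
integral_(partial R) omega = -4/3

Stokes: integral_partial_R omega = integral_R d omega with d omega = (∂Q/∂x - ∂P/∂y) dx ∧ dy.
  ∂Q/∂x = y - 2
  ∂P/∂y = 1
  integrand = ∂Q/∂x - ∂P/∂y = y - 3.
Integrating over R: integral_0^1 integral_0^{1-x} (y - 3) dy dx = -4/3.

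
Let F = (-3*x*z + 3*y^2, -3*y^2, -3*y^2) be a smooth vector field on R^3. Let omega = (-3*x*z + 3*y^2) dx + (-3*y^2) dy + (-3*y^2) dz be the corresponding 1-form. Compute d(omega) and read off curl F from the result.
d(omega) = (-6*y) dy ∧ dz + (-3*x) dz ∧ dx + (-6*y) dx ∧ dy; curl F = (-6*y, -3*x, -6*y)

d omega = sum_{i<j} (∂f_j/∂x_i - ∂f_i/∂x_j) dx_i ∧ dx_j. Under the identification (dy ∧ dz, dz ∧ dx, dx ∧ dy) ↔ (e_x, e_y, e_z), the coefficients are exactly the components of curl F. Compute:
  ∂R/∂y - ∂Q/∂z = (-6*y) - (0) = -6*y
  ∂P/∂z - ∂R/∂x = (-3*x) - (0) = -3*x
  ∂Q/∂x - ∂P/∂y = (0) - (6*y) = -6*y.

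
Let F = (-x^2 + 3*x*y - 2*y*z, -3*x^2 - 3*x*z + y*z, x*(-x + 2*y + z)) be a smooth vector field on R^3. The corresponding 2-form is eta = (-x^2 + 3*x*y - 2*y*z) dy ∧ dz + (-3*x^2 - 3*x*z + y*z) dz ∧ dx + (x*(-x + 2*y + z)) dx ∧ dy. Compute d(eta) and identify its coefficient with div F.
d(eta) = (-x + 3*y + z) dx ∧ dy ∧ dz; div F = -x + 3*y + z

For a 2-form in R^3 of the form above, applying d gives a 3-form with coefficient ∂P/∂x + ∂Q/∂y + ∂R/∂z:
  ∂P/∂x = -2*x + 3*y
  ∂Q/∂y = z
  ∂R/∂z = x
Sum = -x + 3*y + z, which is exactly div F.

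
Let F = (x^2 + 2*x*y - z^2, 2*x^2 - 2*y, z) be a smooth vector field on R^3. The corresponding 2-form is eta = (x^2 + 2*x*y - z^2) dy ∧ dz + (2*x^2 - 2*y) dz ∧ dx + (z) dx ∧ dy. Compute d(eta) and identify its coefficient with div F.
d(eta) = (2*x + 2*y - 1) dx ∧ dy ∧ dz; div F = 2*x + 2*y - 1

For a 2-form in R^3 of the form above, applying d gives a 3-form with coefficient ∂P/∂x + ∂Q/∂y + ∂R/∂z:
  ∂P/∂x = 2*x + 2*y
  ∂Q/∂y = -2
  ∂R/∂z = 1
Sum = 2*x + 2*y - 1, which is exactly div F.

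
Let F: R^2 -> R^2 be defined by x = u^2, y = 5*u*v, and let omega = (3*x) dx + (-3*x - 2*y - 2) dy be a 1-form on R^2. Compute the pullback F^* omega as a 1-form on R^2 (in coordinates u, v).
F^* omega = (6*u^3 - 15*u^2*v - 50*u*v^2 - 10*v) du + (5*u*(-3*u^2 - 10*u*v - 2)) dv

Using F^*(f dg) = (f ∘ F) d(g ∘ F), substitute each coordinate x_i by F_i(u, v) in f_i, and replace dx_i by d F_i = (∂F_i/∂u) du + (∂F_i/∂v) dv.
  For the x component: f_1(F) = 3*u^2; d F_1 = (2*u) du + (0) dv
  For the y component: f_2(F) = -3*u^2 - 10*u*v - 2; d F_2 = (5*v) du + (5*u) dv
Combining and collecting du, dv coefficients:
  coeff of du: 6*u^3 - 15*u^2*v - 50*u*v^2 - 10*v
  coeff of dv: 5*u*(-3*u^2 - 10*u*v - 2)
F^* omega = (6*u^3 - 15*u^2*v - 50*u*v^2 - 10*v) du + (5*u*(-3*u^2 - 10*u*v - 2)) dv.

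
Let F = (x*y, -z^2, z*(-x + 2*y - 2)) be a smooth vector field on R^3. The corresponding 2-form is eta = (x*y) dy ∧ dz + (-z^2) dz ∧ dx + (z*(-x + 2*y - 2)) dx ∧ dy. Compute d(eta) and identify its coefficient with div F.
d(eta) = (-x + 3*y - 2) dx ∧ dy ∧ dz; div F = -x + 3*y - 2

For a 2-form in R^3 of the form above, applying d gives a 3-form with coefficient ∂P/∂x + ∂Q/∂y + ∂R/∂z:
  ∂P/∂x = y
  ∂Q/∂y = 0
  ∂R/∂z = -x + 2*y - 2
Sum = -x + 3*y - 2, which is exactly div F.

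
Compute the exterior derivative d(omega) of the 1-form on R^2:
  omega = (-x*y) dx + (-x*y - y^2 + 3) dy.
d(omega) = (x - y) dx ∧ dy

For a 1-form omega = sum_i f_i dx_i, the exterior derivative is
  d(omega) = sum_{i < j} (∂f_j/∂x_i - ∂f_i/∂x_j) dx_i ∧ dx_j.
  coefficient of dx ∧ dy: ∂f_2/∂x - ∂f_1/∂y = ∂(-x*y - y^2 + 3)/∂x - ∂(-x*y)/∂y = x - y
Assembling: d(omega) = (x - y) dx ∧ dy.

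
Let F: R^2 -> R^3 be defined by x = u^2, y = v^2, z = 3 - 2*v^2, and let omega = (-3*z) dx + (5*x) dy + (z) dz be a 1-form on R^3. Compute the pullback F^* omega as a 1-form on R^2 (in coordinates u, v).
F^* omega = (6*u*(2*v^2 - 3)) du + (2*v*(5*u^2 + 4*v^2 - 6)) dv

Using F^*(f dg) = (f ∘ F) d(g ∘ F), substitute each coordinate x_i by F_i(u, v) in f_i, and replace dx_i by d F_i = (∂F_i/∂u) du + (∂F_i/∂v) dv.
  For the x component: f_1(F) = 6*v^2 - 9; d F_1 = (2*u) du + (0) dv
  For the y component: f_2(F) = 5*u^2; d F_2 = (0) du + (2*v) dv
  For the z component: f_3(F) = 3 - 2*v^2; d F_3 = (0) du + (-4*v) dv
Combining and collecting du, dv coefficients:
  coeff of du: 6*u*(2*v^2 - 3)
  coeff of dv: 2*v*(5*u^2 + 4*v^2 - 6)
F^* omega = (6*u*(2*v^2 - 3)) du + (2*v*(5*u^2 + 4*v^2 - 6)) dv.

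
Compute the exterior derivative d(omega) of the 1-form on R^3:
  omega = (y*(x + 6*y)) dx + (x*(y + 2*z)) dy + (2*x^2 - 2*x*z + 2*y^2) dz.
d(omega) = (-x - 11*y + 2*z) dx ∧ dy + (4*x - 2*z) dx ∧ dz + (-2*x + 4*y) dy ∧ dz

For a 1-form omega = sum_i f_i dx_i, the exterior derivative is
  d(omega) = sum_{i < j} (∂f_j/∂x_i - ∂f_i/∂x_j) dx_i ∧ dx_j.
  coefficient of dx ∧ dy: ∂f_2/∂x - ∂f_1/∂y = ∂(x*(y + 2*z))/∂x - ∂(y*(x + 6*y))/∂y = -x - 11*y + 2*z
  coefficient of dx ∧ dz: ∂f_3/∂x - ∂f_1/∂z = ∂(2*x^2 - 2*x*z + 2*y^2)/∂x - ∂(y*(x + 6*y))/∂z = 4*x - 2*z
  coefficient of dy ∧ dz: ∂f_3/∂y - ∂f_2/∂z = ∂(2*x^2 - 2*x*z + 2*y^2)/∂y - ∂(x*(y + 2*z))/∂z = -2*x + 4*y
Assembling: d(omega) = (-x - 11*y + 2*z) dx ∧ dy + (4*x - 2*z) dx ∧ dz + (-2*x + 4*y) dy ∧ dz.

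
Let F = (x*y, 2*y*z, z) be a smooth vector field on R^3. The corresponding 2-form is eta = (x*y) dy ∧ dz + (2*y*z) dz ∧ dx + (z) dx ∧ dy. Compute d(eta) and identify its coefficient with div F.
d(eta) = (y + 2*z + 1) dx ∧ dy ∧ dz; div F = y + 2*z + 1

For a 2-form in R^3 of the form above, applying d gives a 3-form with coefficient ∂P/∂x + ∂Q/∂y + ∂R/∂z:
  ∂P/∂x = y
  ∂Q/∂y = 2*z
  ∂R/∂z = 1
Sum = y + 2*z + 1, which is exactly div F.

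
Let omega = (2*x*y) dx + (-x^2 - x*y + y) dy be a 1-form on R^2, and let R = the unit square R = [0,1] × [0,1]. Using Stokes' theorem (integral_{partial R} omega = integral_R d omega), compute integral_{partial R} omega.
integral_(partial R) omega = -5/2

Stokes: integral_partial_R omega = integral_R d omega with d omega = (∂Q/∂x - ∂P/∂y) dx ∧ dy.
  ∂Q/∂x = -2*x - y
  ∂P/∂y = 2*x
  integrand = ∂Q/∂x - ∂P/∂y = -4*x - y.
Integrating over R: integral_0^1 integral_0^1 (-4*x - y) dx dy = -5/2.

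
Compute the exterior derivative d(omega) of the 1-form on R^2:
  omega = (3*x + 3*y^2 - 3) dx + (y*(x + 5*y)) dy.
d(omega) = (-5*y) dx ∧ dy

For a 1-form omega = sum_i f_i dx_i, the exterior derivative is
  d(omega) = sum_{i < j} (∂f_j/∂x_i - ∂f_i/∂x_j) dx_i ∧ dx_j.
  coefficient of dx ∧ dy: ∂f_2/∂x - ∂f_1/∂y = ∂(y*(x + 5*y))/∂x - ∂(3*x + 3*y^2 - 3)/∂y = -5*y
Assembling: d(omega) = (-5*y) dx ∧ dy.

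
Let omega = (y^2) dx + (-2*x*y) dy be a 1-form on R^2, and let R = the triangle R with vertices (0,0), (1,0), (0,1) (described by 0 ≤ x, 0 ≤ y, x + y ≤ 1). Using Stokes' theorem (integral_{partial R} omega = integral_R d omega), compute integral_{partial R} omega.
integral_(partial R) omega = -2/3

Stokes: integral_partial_R omega = integral_R d omega with d omega = (∂Q/∂x - ∂P/∂y) dx ∧ dy.
  ∂Q/∂x = -2*y
  ∂P/∂y = 2*y
  integrand = ∂Q/∂x - ∂P/∂y = -4*y.
Integrating over R: integral_0^1 integral_0^{1-x} (-4*y) dy dx = -2/3.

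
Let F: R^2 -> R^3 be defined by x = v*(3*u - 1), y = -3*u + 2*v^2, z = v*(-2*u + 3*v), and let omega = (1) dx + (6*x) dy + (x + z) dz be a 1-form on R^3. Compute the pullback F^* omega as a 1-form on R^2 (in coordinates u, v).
F^* omega = (v*(-2*u*v - 54*u - 6*v^2 + 2*v + 21)) du + (-2*u^2*v + 72*u*v^2 + 2*u*v + 3*u + 18*v^3 - 30*v^2 - 1) dv

Using F^*(f dg) = (f ∘ F) d(g ∘ F), substitute each coordinate x_i by F_i(u, v) in f_i, and replace dx_i by d F_i = (∂F_i/∂u) du + (∂F_i/∂v) dv.
  For the x component: f_1(F) = 1; d F_1 = (3*v) du + (3*u - 1) dv
  For the y component: f_2(F) = 6*v*(3*u - 1); d F_2 = (-3) du + (4*v) dv
  For the z component: f_3(F) = v*(u + 3*v - 1); d F_3 = (-2*v) du + (-2*u + 6*v) dv
Combining and collecting du, dv coefficients:
  coeff of du: v*(-2*u*v - 54*u - 6*v^2 + 2*v + 21)
  coeff of dv: -2*u^2*v + 72*u*v^2 + 2*u*v + 3*u + 18*v^3 - 30*v^2 - 1
F^* omega = (v*(-2*u*v - 54*u - 6*v^2 + 2*v + 21)) du + (-2*u^2*v + 72*u*v^2 + 2*u*v + 3*u + 18*v^3 - 30*v^2 - 1) dv.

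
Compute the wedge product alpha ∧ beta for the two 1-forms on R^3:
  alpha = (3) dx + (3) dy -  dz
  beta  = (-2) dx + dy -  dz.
alpha ∧ beta = (9) dx ∧ dy + (-5) dx ∧ dz + (-2) dy ∧ dz

Distribute the wedge, using dx_i ∧ dx_j = -dx_j ∧ dx_i and dx_i ∧ dx_i = 0. For each pair (i, j) with i < j, the coefficient of dx_i ∧ dx_j in alpha ∧ beta is (alpha_i * beta_j - alpha_j * beta_i). Collecting: alpha ∧ beta = (9) dx ∧ dy + (-5) dx ∧ dz + (-2) dy ∧ dz.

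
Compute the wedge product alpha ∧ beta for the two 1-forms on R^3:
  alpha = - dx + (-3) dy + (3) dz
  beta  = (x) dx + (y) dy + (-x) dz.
alpha ∧ beta = (3*x - y) dx ∧ dy + (-2*x) dx ∧ dz + (3*x - 3*y) dy ∧ dz

Distribute the wedge, using dx_i ∧ dx_j = -dx_j ∧ dx_i and dx_i ∧ dx_i = 0. For each pair (i, j) with i < j, the coefficient of dx_i ∧ dx_j in alpha ∧ beta is (alpha_i * beta_j - alpha_j * beta_i). Collecting: alpha ∧ beta = (3*x - y) dx ∧ dy + (-2*x) dx ∧ dz + (3*x - 3*y) dy ∧ dz.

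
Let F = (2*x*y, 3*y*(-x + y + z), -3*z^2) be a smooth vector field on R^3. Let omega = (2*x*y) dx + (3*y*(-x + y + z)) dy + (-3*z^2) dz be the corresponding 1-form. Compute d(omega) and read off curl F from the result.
d(omega) = (-3*y) dy ∧ dz + (0) dz ∧ dx + (-2*x - 3*y) dx ∧ dy; curl F = (-3*y, 0, -2*x - 3*y)

d omega = sum_{i<j} (∂f_j/∂x_i - ∂f_i/∂x_j) dx_i ∧ dx_j. Under the identification (dy ∧ dz, dz ∧ dx, dx ∧ dy) ↔ (e_x, e_y, e_z), the coefficients are exactly the components of curl F. Compute:
  ∂R/∂y - ∂Q/∂z = (0) - (3*y) = -3*y
  ∂P/∂z - ∂R/∂x = (0) - (0) = 0
  ∂Q/∂x - ∂P/∂y = (-3*y) - (2*x) = -2*x - 3*y.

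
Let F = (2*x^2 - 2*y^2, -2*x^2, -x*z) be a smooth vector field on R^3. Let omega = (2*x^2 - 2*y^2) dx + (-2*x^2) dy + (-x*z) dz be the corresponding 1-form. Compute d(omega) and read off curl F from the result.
d(omega) = (0) dy ∧ dz + (z) dz ∧ dx + (-4*x + 4*y) dx ∧ dy; curl F = (0, z, -4*x + 4*y)

d omega = sum_{i<j} (∂f_j/∂x_i - ∂f_i/∂x_j) dx_i ∧ dx_j. Under the identification (dy ∧ dz, dz ∧ dx, dx ∧ dy) ↔ (e_x, e_y, e_z), the coefficients are exactly the components of curl F. Compute:
  ∂R/∂y - ∂Q/∂z = (0) - (0) = 0
  ∂P/∂z - ∂R/∂x = (0) - (-z) = z
  ∂Q/∂x - ∂P/∂y = (-4*x) - (-4*y) = -4*x + 4*y.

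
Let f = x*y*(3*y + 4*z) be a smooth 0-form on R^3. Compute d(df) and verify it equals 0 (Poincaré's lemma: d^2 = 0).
d(df) = 0

Step 1: df = sum_i (∂f/∂x_i) dx_i = (y*(3*y + 4*z)) dx + (2*x*(3*y + 2*z)) dy + (4*x*y) dz.
Step 2: Apply d again. Using the 1-form formula, the coefficient of dx ∧ dy in d(df) is ∂^2 f/∂x ∂y - ∂^2 f/∂y ∂x = (6*y + 4*z) - (6*y + 4*z) = 0 (equality of mixed partials for smooth f).
Similarly for dx ∧ dz and dy ∧ dz — all coefficients vanish. So d(df) = 0.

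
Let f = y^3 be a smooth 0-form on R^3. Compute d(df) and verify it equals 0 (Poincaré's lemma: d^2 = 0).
d(df) = 0

Step 1: df = sum_i (∂f/∂x_i) dx_i = (0) dx + (3*y^2) dy + (0) dz.
Step 2: Apply d again. Using the 1-form formula, the coefficient of dx ∧ dy in d(df) is ∂^2 f/∂x ∂y - ∂^2 f/∂y ∂x = (0) - (0) = 0 (equality of mixed partials for smooth f).
Similarly for dx ∧ dz and dy ∧ dz — all coefficients vanish. So d(df) = 0.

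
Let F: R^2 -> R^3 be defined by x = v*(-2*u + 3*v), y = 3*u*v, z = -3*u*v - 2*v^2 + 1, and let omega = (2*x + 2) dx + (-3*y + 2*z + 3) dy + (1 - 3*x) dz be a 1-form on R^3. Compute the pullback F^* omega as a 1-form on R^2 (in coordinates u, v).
F^* omega = (v*(-55*u*v + 3*v^2 + 8)) du + (-55*u^2*v - 45*u*v^2 + 8*u + 72*v^3 + 8*v) dv

Using F^*(f dg) = (f ∘ F) d(g ∘ F), substitute each coordinate x_i by F_i(u, v) in f_i, and replace dx_i by d F_i = (∂F_i/∂u) du + (∂F_i/∂v) dv.
  For the x component: f_1(F) = -4*u*v + 6*v^2 + 2; d F_1 = (-2*v) du + (-2*u + 6*v) dv
  For the y component: f_2(F) = -15*u*v - 4*v^2 + 5; d F_2 = (3*v) du + (3*u) dv
  For the z component: f_3(F) = 6*u*v - 9*v^2 + 1; d F_3 = (-3*v) du + (-3*u - 4*v) dv
Combining and collecting du, dv coefficients:
  coeff of du: v*(-55*u*v + 3*v^2 + 8)
  coeff of dv: -55*u^2*v - 45*u*v^2 + 8*u + 72*v^3 + 8*v
F^* omega = (v*(-55*u*v + 3*v^2 + 8)) du + (-55*u^2*v - 45*u*v^2 + 8*u + 72*v^3 + 8*v) dv.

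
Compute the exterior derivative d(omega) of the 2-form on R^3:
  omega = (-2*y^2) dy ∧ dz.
d(omega) = 0

For a 2-form omega = sum_{i<j} g_{ij} dx_i ∧ dx_j, the exterior derivative is
  d(omega) = sum_{i<j} d(g_{ij}) ∧ dx_i ∧ dx_j = sum_{i<j, k} (∂g_{ij}/∂x_k) dx_k ∧ dx_i ∧ dx_j.
Expand each term, using dx_k ∧ dx_i ∧ dx_j = sgn(permutation) dx_{(a)} ∧ dx_{(b)} ∧ dx_{(c)} with (a < b < c) sorted:

Collecting like 3-forms: d(omega) = 0.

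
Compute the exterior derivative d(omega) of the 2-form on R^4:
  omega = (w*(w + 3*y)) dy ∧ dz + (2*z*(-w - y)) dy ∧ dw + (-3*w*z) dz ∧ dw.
d(omega) = (4*w + 5*y) dy ∧ dz ∧ dw

For a 2-form omega = sum_{i<j} g_{ij} dx_i ∧ dx_j, the exterior derivative is
  d(omega) = sum_{i<j} d(g_{ij}) ∧ dx_i ∧ dx_j = sum_{i<j, k} (∂g_{ij}/∂x_k) dx_k ∧ dx_i ∧ dx_j.
Expand each term, using dx_k ∧ dx_i ∧ dx_j = sgn(permutation) dx_{(a)} ∧ dx_{(b)} ∧ dx_{(c)} with (a < b < c) sorted:
  d(w*(w + 3*y)) includes (∂/∂w)(w*(w + 3*y)) dw = (2*w + 3*y) dw, which multiplied by dy ∧ dz gives (2*w + 3*y) dy ∧ dz ∧ dw
  d(2*z*(-w - y)) includes (∂/∂z)(2*z*(-w - y)) dz = (-2*w - 2*y) dz, which multiplied by dy ∧ dw gives (2*w + 2*y) dy ∧ dz ∧ dw
Collecting like 3-forms: d(omega) = (4*w + 5*y) dy ∧ dz ∧ dw.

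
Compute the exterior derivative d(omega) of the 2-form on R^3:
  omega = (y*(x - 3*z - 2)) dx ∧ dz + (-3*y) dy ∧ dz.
d(omega) = (-x + 3*z + 2) dx ∧ dy ∧ dz

For a 2-form omega = sum_{i<j} g_{ij} dx_i ∧ dx_j, the exterior derivative is
  d(omega) = sum_{i<j} d(g_{ij}) ∧ dx_i ∧ dx_j = sum_{i<j, k} (∂g_{ij}/∂x_k) dx_k ∧ dx_i ∧ dx_j.
Expand each term, using dx_k ∧ dx_i ∧ dx_j = sgn(permutation) dx_{(a)} ∧ dx_{(b)} ∧ dx_{(c)} with (a < b < c) sorted:
  d(y*(x - 3*z - 2)) includes (∂/∂y)(y*(x - 3*z - 2)) dy = (x - 3*z - 2) dy, which multiplied by dx ∧ dz gives (-x + 3*z + 2) dx ∧ dy ∧ dz
Collecting like 3-forms: d(omega) = (-x + 3*z + 2) dx ∧ dy ∧ dz.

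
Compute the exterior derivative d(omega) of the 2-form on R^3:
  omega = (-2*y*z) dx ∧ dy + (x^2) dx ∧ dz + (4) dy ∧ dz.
d(omega) = (-2*y) dx ∧ dy ∧ dz

For a 2-form omega = sum_{i<j} g_{ij} dx_i ∧ dx_j, the exterior derivative is
  d(omega) = sum_{i<j} d(g_{ij}) ∧ dx_i ∧ dx_j = sum_{i<j, k} (∂g_{ij}/∂x_k) dx_k ∧ dx_i ∧ dx_j.
Expand each term, using dx_k ∧ dx_i ∧ dx_j = sgn(permutation) dx_{(a)} ∧ dx_{(b)} ∧ dx_{(c)} with (a < b < c) sorted:
  d(-2*y*z) includes (∂/∂z)(-2*y*z) dz = (-2*y) dz, which multiplied by dx ∧ dy gives (-2*y) dx ∧ dy ∧ dz
Collecting like 3-forms: d(omega) = (-2*y) dx ∧ dy ∧ dz.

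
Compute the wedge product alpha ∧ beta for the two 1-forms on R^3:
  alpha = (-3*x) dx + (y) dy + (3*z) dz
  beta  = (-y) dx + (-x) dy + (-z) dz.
alpha ∧ beta = (3*x^2 + y^2) dx ∧ dy + (3*z*(x + y)) dx ∧ dz + (z*(3*x - y)) dy ∧ dz

Distribute the wedge, using dx_i ∧ dx_j = -dx_j ∧ dx_i and dx_i ∧ dx_i = 0. For each pair (i, j) with i < j, the coefficient of dx_i ∧ dx_j in alpha ∧ beta is (alpha_i * beta_j - alpha_j * beta_i). Collecting: alpha ∧ beta = (3*x^2 + y^2) dx ∧ dy + (3*z*(x + y)) dx ∧ dz + (z*(3*x - y)) dy ∧ dz.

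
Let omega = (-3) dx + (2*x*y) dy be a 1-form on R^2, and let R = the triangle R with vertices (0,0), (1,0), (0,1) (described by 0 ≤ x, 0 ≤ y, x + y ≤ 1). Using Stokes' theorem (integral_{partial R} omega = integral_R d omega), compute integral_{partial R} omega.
integral_(partial R) omega = 1/3

Stokes: integral_partial_R omega = integral_R d omega with d omega = (∂Q/∂x - ∂P/∂y) dx ∧ dy.
  ∂Q/∂x = 2*y
  ∂P/∂y = 0
  integrand = ∂Q/∂x - ∂P/∂y = 2*y.
Integrating over R: integral_0^1 integral_0^{1-x} (2*y) dy dx = 1/3.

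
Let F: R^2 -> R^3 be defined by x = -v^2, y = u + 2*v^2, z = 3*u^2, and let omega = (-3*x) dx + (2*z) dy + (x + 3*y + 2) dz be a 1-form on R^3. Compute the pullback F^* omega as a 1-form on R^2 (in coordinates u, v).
F^* omega = (6*u*(4*u + 5*v^2 + 2)) du + (6*v*(4*u^2 - v^2)) dv

Using F^*(f dg) = (f ∘ F) d(g ∘ F), substitute each coordinate x_i by F_i(u, v) in f_i, and replace dx_i by d F_i = (∂F_i/∂u) du + (∂F_i/∂v) dv.
  For the x component: f_1(F) = 3*v^2; d F_1 = (0) du + (-2*v) dv
  For the y component: f_2(F) = 6*u^2; d F_2 = (1) du + (4*v) dv
  For the z component: f_3(F) = 3*u + 5*v^2 + 2; d F_3 = (6*u) du + (0) dv
Combining and collecting du, dv coefficients:
  coeff of du: 6*u*(4*u + 5*v^2 + 2)
  coeff of dv: 6*v*(4*u^2 - v^2)
F^* omega = (6*u*(4*u + 5*v^2 + 2)) du + (6*v*(4*u^2 - v^2)) dv.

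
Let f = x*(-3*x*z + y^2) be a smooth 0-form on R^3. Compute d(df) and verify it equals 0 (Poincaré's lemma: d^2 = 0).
d(df) = 0

Step 1: df = sum_i (∂f/∂x_i) dx_i = (-6*x*z + y^2) dx + (2*x*y) dy + (-3*x^2) dz.
Step 2: Apply d again. Using the 1-form formula, the coefficient of dx ∧ dy in d(df) is ∂^2 f/∂x ∂y - ∂^2 f/∂y ∂x = (2*y) - (2*y) = 0 (equality of mixed partials for smooth f).
Similarly for dx ∧ dz and dy ∧ dz — all coefficients vanish. So d(df) = 0.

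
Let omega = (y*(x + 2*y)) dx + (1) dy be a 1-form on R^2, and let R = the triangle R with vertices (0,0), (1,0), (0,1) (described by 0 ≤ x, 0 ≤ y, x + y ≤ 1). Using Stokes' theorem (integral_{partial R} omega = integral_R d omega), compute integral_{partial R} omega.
integral_(partial R) omega = -5/6

Stokes: integral_partial_R omega = integral_R d omega with d omega = (∂Q/∂x - ∂P/∂y) dx ∧ dy.
  ∂Q/∂x = 0
  ∂P/∂y = x + 4*y
  integrand = ∂Q/∂x - ∂P/∂y = -x - 4*y.
Integrating over R: integral_0^1 integral_0^{1-x} (-x - 4*y) dy dx = -5/6.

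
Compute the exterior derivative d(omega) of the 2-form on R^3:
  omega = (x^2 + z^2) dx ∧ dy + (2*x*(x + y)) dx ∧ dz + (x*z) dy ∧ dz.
d(omega) = (-2*x + 3*z) dx ∧ dy ∧ dz

For a 2-form omega = sum_{i<j} g_{ij} dx_i ∧ dx_j, the exterior derivative is
  d(omega) = sum_{i<j} d(g_{ij}) ∧ dx_i ∧ dx_j = sum_{i<j, k} (∂g_{ij}/∂x_k) dx_k ∧ dx_i ∧ dx_j.
Expand each term, using dx_k ∧ dx_i ∧ dx_j = sgn(permutation) dx_{(a)} ∧ dx_{(b)} ∧ dx_{(c)} with (a < b < c) sorted:
  d(x^2 + z^2) includes (∂/∂z)(x^2 + z^2) dz = (2*z) dz, which multiplied by dx ∧ dy gives (2*z) dx ∧ dy ∧ dz
  d(2*x*(x + y)) includes (∂/∂y)(2*x*(x + y)) dy = (2*x) dy, which multiplied by dx ∧ dz gives (-2*x) dx ∧ dy ∧ dz
  d(x*z) includes (∂/∂x)(x*z) dx = (z) dx, which multiplied by dy ∧ dz gives (z) dx ∧ dy ∧ dz
Collecting like 3-forms: d(omega) = (-2*x + 3*z) dx ∧ dy ∧ dz.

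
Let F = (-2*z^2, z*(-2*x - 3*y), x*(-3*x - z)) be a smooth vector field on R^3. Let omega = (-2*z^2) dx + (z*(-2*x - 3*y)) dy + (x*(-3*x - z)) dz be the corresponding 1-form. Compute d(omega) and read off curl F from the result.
d(omega) = (2*x + 3*y) dy ∧ dz + (6*x - 3*z) dz ∧ dx + (-2*z) dx ∧ dy; curl F = (2*x + 3*y, 6*x - 3*z, -2*z)

d omega = sum_{i<j} (∂f_j/∂x_i - ∂f_i/∂x_j) dx_i ∧ dx_j. Under the identification (dy ∧ dz, dz ∧ dx, dx ∧ dy) ↔ (e_x, e_y, e_z), the coefficients are exactly the components of curl F. Compute:
  ∂R/∂y - ∂Q/∂z = (0) - (-2*x - 3*y) = 2*x + 3*y
  ∂P/∂z - ∂R/∂x = (-4*z) - (-6*x - z) = 6*x - 3*z
  ∂Q/∂x - ∂P/∂y = (-2*z) - (0) = -2*z.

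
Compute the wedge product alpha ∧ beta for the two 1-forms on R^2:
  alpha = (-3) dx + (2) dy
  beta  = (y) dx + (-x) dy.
alpha ∧ beta = (3*x - 2*y) dx ∧ dy

Distribute the wedge, using dx_i ∧ dx_j = -dx_j ∧ dx_i and dx_i ∧ dx_i = 0. For each pair (i, j) with i < j, the coefficient of dx_i ∧ dx_j in alpha ∧ beta is (alpha_i * beta_j - alpha_j * beta_i). Collecting: alpha ∧ beta = (3*x - 2*y) dx ∧ dy.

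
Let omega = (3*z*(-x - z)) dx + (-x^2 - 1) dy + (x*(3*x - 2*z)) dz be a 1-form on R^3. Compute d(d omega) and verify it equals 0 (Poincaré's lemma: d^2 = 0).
d(d omega) = 0

Step 1: d omega = sum_{i<j} (∂f_j/∂x_i - ∂f_i/∂x_j) dx_i ∧ dx_j:
  coeff of dx ∧ dy: -2*x
  coeff of dx ∧ dz: 9*x + 4*z
  coeff of dy ∧ dz: 0
Step 2: Apply d again to each 2-form coefficient. The only possible 3-form in R^3 is dx ∧ dy ∧ dz, with coefficient
  ∂(coeff of dy∧dz)/∂x - ∂(coeff of dx∧dz)/∂y + ∂(coeff of dx∧dy)/∂z
  = ∂/∂x (0) - ∂/∂y (9*x + 4*z) + ∂/∂z (-2*x).
Each of these terms simplifies to sums of mixed partials that cancel in pairs. The result is 0 (by equality of mixed partials for smooth functions — Schwarz / Clairaut).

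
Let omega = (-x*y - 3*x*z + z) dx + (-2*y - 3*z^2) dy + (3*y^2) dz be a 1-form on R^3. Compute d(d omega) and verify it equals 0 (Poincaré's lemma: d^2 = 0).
d(d omega) = 0

Step 1: d omega = sum_{i<j} (∂f_j/∂x_i - ∂f_i/∂x_j) dx_i ∧ dx_j:
  coeff of dx ∧ dy: x
  coeff of dx ∧ dz: 3*x - 1
  coeff of dy ∧ dz: 6*y + 6*z
Step 2: Apply d again to each 2-form coefficient. The only possible 3-form in R^3 is dx ∧ dy ∧ dz, with coefficient
  ∂(coeff of dy∧dz)/∂x - ∂(coeff of dx∧dz)/∂y + ∂(coeff of dx∧dy)/∂z
  = ∂/∂x (6*y + 6*z) - ∂/∂y (3*x - 1) + ∂/∂z (x).
Each of these terms simplifies to sums of mixed partials that cancel in pairs. The result is 0 (by equality of mixed partials for smooth functions — Schwarz / Clairaut).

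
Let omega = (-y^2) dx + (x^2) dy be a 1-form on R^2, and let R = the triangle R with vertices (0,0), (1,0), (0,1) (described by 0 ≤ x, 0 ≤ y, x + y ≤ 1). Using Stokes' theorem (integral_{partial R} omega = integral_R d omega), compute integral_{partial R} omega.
integral_(partial R) omega = 2/3

Stokes: integral_partial_R omega = integral_R d omega with d omega = (∂Q/∂x - ∂P/∂y) dx ∧ dy.
  ∂Q/∂x = 2*x
  ∂P/∂y = -2*y
  integrand = ∂Q/∂x - ∂P/∂y = 2*x + 2*y.
Integrating over R: integral_0^1 integral_0^{1-x} (2*x + 2*y) dy dx = 2/3.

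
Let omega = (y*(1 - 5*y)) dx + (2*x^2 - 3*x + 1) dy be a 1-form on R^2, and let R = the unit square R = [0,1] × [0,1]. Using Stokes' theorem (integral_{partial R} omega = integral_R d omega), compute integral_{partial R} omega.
integral_(partial R) omega = 3

Stokes: integral_partial_R omega = integral_R d omega with d omega = (∂Q/∂x - ∂P/∂y) dx ∧ dy.
  ∂Q/∂x = 4*x - 3
  ∂P/∂y = 1 - 10*y
  integrand = ∂Q/∂x - ∂P/∂y = 4*x + 10*y - 4.
Integrating over R: integral_0^1 integral_0^1 (4*x + 10*y - 4) dx dy = 3.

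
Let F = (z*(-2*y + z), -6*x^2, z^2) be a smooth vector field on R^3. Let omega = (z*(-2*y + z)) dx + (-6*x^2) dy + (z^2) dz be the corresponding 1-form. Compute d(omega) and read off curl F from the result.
d(omega) = (0) dy ∧ dz + (-2*y + 2*z) dz ∧ dx + (-12*x + 2*z) dx ∧ dy; curl F = (0, -2*y + 2*z, -12*x + 2*z)

d omega = sum_{i<j} (∂f_j/∂x_i - ∂f_i/∂x_j) dx_i ∧ dx_j. Under the identification (dy ∧ dz, dz ∧ dx, dx ∧ dy) ↔ (e_x, e_y, e_z), the coefficients are exactly the components of curl F. Compute:
  ∂R/∂y - ∂Q/∂z = (0) - (0) = 0
  ∂P/∂z - ∂R/∂x = (-2*y + 2*z) - (0) = -2*y + 2*z
  ∂Q/∂x - ∂P/∂y = (-12*x) - (-2*z) = -12*x + 2*z.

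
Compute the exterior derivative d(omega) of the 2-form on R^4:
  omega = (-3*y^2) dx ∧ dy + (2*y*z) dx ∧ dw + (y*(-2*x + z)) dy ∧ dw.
d(omega) = (-2*y - 2*z) dx ∧ dy ∧ dw + (-2*y) dx ∧ dz ∧ dw + (-y) dy ∧ dz ∧ dw

For a 2-form omega = sum_{i<j} g_{ij} dx_i ∧ dx_j, the exterior derivative is
  d(omega) = sum_{i<j} d(g_{ij}) ∧ dx_i ∧ dx_j = sum_{i<j, k} (∂g_{ij}/∂x_k) dx_k ∧ dx_i ∧ dx_j.
Expand each term, using dx_k ∧ dx_i ∧ dx_j = sgn(permutation) dx_{(a)} ∧ dx_{(b)} ∧ dx_{(c)} with (a < b < c) sorted:
  d(2*y*z) includes (∂/∂y)(2*y*z) dy = (2*z) dy, which multiplied by dx ∧ dw gives (-2*z) dx ∧ dy ∧ dw
  d(2*y*z) includes (∂/∂z)(2*y*z) dz = (2*y) dz, which multiplied by dx ∧ dw gives (-2*y) dx ∧ dz ∧ dw
  d(y*(-2*x + z)) includes (∂/∂x)(y*(-2*x + z)) dx = (-2*y) dx, which multiplied by dy ∧ dw gives (-2*y) dx ∧ dy ∧ dw
  d(y*(-2*x + z)) includes (∂/∂z)(y*(-2*x + z)) dz = (y) dz, which multiplied by dy ∧ dw gives (-y) dy ∧ dz ∧ dw
Collecting like 3-forms: d(omega) = (-2*y - 2*z) dx ∧ dy ∧ dw + (-2*y) dx ∧ dz ∧ dw + (-y) dy ∧ dz ∧ dw.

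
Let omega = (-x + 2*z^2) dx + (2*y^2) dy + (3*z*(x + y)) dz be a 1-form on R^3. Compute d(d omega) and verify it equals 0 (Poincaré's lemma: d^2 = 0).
d(d omega) = 0

Step 1: d omega = sum_{i<j} (∂f_j/∂x_i - ∂f_i/∂x_j) dx_i ∧ dx_j:
  coeff of dx ∧ dy: 0
  coeff of dx ∧ dz: -z
  coeff of dy ∧ dz: 3*z
Step 2: Apply d again to each 2-form coefficient. The only possible 3-form in R^3 is dx ∧ dy ∧ dz, with coefficient
  ∂(coeff of dy∧dz)/∂x - ∂(coeff of dx∧dz)/∂y + ∂(coeff of dx∧dy)/∂z
  = ∂/∂x (3*z) - ∂/∂y (-z) + ∂/∂z (0).
Each of these terms simplifies to sums of mixed partials that cancel in pairs. The result is 0 (by equality of mixed partials for smooth functions — Schwarz / Clairaut).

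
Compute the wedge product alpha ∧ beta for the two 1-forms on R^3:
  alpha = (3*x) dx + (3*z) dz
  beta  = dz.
alpha ∧ beta = (3*x) dx ∧ dz

Distribute the wedge, using dx_i ∧ dx_j = -dx_j ∧ dx_i and dx_i ∧ dx_i = 0. For each pair (i, j) with i < j, the coefficient of dx_i ∧ dx_j in alpha ∧ beta is (alpha_i * beta_j - alpha_j * beta_i). Collecting: alpha ∧ beta = (3*x) dx ∧ dz.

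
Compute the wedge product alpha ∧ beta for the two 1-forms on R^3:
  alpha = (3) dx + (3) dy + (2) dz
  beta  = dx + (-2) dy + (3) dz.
alpha ∧ beta = (-9) dx ∧ dy + (7) dx ∧ dz + (13) dy ∧ dz

Distribute the wedge, using dx_i ∧ dx_j = -dx_j ∧ dx_i and dx_i ∧ dx_i = 0. For each pair (i, j) with i < j, the coefficient of dx_i ∧ dx_j in alpha ∧ beta is (alpha_i * beta_j - alpha_j * beta_i). Collecting: alpha ∧ beta = (-9) dx ∧ dy + (7) dx ∧ dz + (13) dy ∧ dz.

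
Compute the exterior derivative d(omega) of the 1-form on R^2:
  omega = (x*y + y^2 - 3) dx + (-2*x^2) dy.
d(omega) = (-5*x - 2*y) dx ∧ dy

For a 1-form omega = sum_i f_i dx_i, the exterior derivative is
  d(omega) = sum_{i < j} (∂f_j/∂x_i - ∂f_i/∂x_j) dx_i ∧ dx_j.
  coefficient of dx ∧ dy: ∂f_2/∂x - ∂f_1/∂y = ∂(-2*x^2)/∂x - ∂(x*y + y^2 - 3)/∂y = -5*x - 2*y
Assembling: d(omega) = (-5*x - 2*y) dx ∧ dy.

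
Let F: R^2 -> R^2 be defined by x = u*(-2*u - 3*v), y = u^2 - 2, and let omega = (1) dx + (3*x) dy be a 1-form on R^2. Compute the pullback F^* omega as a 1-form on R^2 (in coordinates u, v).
F^* omega = (-12*u^3 - 18*u^2*v - 4*u - 3*v) du + (-3*u) dv

Using F^*(f dg) = (f ∘ F) d(g ∘ F), substitute each coordinate x_i by F_i(u, v) in f_i, and replace dx_i by d F_i = (∂F_i/∂u) du + (∂F_i/∂v) dv.
  For the x component: f_1(F) = 1; d F_1 = (-4*u - 3*v) du + (-3*u) dv
  For the y component: f_2(F) = 3*u*(-2*u - 3*v); d F_2 = (2*u) du + (0) dv
Combining and collecting du, dv coefficients:
  coeff of du: -12*u^3 - 18*u^2*v - 4*u - 3*v
  coeff of dv: -3*u
F^* omega = (-12*u^3 - 18*u^2*v - 4*u - 3*v) du + (-3*u) dv.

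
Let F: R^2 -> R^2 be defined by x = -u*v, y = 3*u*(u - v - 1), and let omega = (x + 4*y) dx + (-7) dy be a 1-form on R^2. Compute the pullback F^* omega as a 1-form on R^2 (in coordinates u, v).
F^* omega = (-12*u^2*v + 13*u*v^2 + 12*u*v - 42*u + 21*v + 21) du + (u*(-12*u^2 + 13*u*v + 12*u + 21)) dv

Using F^*(f dg) = (f ∘ F) d(g ∘ F), substitute each coordinate x_i by F_i(u, v) in f_i, and replace dx_i by d F_i = (∂F_i/∂u) du + (∂F_i/∂v) dv.
  For the x component: f_1(F) = u*(12*u - 13*v - 12); d F_1 = (-v) du + (-u) dv
  For the y component: f_2(F) = -7; d F_2 = (6*u - 3*v - 3) du + (-3*u) dv
Combining and collecting du, dv coefficients:
  coeff of du: -12*u^2*v + 13*u*v^2 + 12*u*v - 42*u + 21*v + 21
  coeff of dv: u*(-12*u^2 + 13*u*v + 12*u + 21)
F^* omega = (-12*u^2*v + 13*u*v^2 + 12*u*v - 42*u + 21*v + 21) du + (u*(-12*u^2 + 13*u*v + 12*u + 21)) dv.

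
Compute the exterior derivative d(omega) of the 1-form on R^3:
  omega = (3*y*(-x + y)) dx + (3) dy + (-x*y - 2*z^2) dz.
d(omega) = (3*x - 6*y) dx ∧ dy + (-y) dx ∧ dz + (-x) dy ∧ dz

For a 1-form omega = sum_i f_i dx_i, the exterior derivative is
  d(omega) = sum_{i < j} (∂f_j/∂x_i - ∂f_i/∂x_j) dx_i ∧ dx_j.
  coefficient of dx ∧ dy: ∂f_2/∂x - ∂f_1/∂y = ∂(3)/∂x - ∂(3*y*(-x + y))/∂y = 3*x - 6*y
  coefficient of dx ∧ dz: ∂f_3/∂x - ∂f_1/∂z = ∂(-x*y - 2*z^2)/∂x - ∂(3*y*(-x + y))/∂z = -y
  coefficient of dy ∧ dz: ∂f_3/∂y - ∂f_2/∂z = ∂(-x*y - 2*z^2)/∂y - ∂(3)/∂z = -x
Assembling: d(omega) = (3*x - 6*y) dx ∧ dy + (-y) dx ∧ dz + (-x) dy ∧ dz.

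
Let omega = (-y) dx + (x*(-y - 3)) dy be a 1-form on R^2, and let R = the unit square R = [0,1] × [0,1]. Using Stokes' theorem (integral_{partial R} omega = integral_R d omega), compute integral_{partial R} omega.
integral_(partial R) omega = -5/2

Stokes: integral_partial_R omega = integral_R d omega with d omega = (∂Q/∂x - ∂P/∂y) dx ∧ dy.
  ∂Q/∂x = -y - 3
  ∂P/∂y = -1
  integrand = ∂Q/∂x - ∂P/∂y = -y - 2.
Integrating over R: integral_0^1 integral_0^1 (-y - 2) dx dy = -5/2.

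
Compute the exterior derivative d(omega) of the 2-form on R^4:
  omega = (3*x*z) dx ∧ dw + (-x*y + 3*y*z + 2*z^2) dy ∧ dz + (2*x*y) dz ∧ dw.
d(omega) = (-3*x + 2*y) dx ∧ dz ∧ dw + (-y) dx ∧ dy ∧ dz + (2*x) dy ∧ dz ∧ dw

For a 2-form omega = sum_{i<j} g_{ij} dx_i ∧ dx_j, the exterior derivative is
  d(omega) = sum_{i<j} d(g_{ij}) ∧ dx_i ∧ dx_j = sum_{i<j, k} (∂g_{ij}/∂x_k) dx_k ∧ dx_i ∧ dx_j.
Expand each term, using dx_k ∧ dx_i ∧ dx_j = sgn(permutation) dx_{(a)} ∧ dx_{(b)} ∧ dx_{(c)} with (a < b < c) sorted:
  d(3*x*z) includes (∂/∂z)(3*x*z) dz = (3*x) dz, which multiplied by dx ∧ dw gives (-3*x) dx ∧ dz ∧ dw
  d(-x*y + 3*y*z + 2*z^2) includes (∂/∂x)(-x*y + 3*y*z + 2*z^2) dx = (-y) dx, which multiplied by dy ∧ dz gives (-y) dx ∧ dy ∧ dz
  d(2*x*y) includes (∂/∂x)(2*x*y) dx = (2*y) dx, which multiplied by dz ∧ dw gives (2*y) dx ∧ dz ∧ dw
  d(2*x*y) includes (∂/∂y)(2*x*y) dy = (2*x) dy, which multiplied by dz ∧ dw gives (2*x) dy ∧ dz ∧ dw
Collecting like 3-forms: d(omega) = (-3*x + 2*y) dx ∧ dz ∧ dw + (-y) dx ∧ dy ∧ dz + (2*x) dy ∧ dz ∧ dw.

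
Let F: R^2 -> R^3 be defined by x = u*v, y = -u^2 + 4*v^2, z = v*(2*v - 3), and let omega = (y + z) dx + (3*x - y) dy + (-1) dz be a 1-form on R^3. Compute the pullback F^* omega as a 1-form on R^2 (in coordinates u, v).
F^* omega = (-2*u^3 - 7*u^2*v + 8*u*v^2 + 6*v^3 - 3*v^2) du + (-u^3 + 8*u^2*v + 30*u*v^2 - 3*u*v - 32*v^3 - 4*v + 3) dv

Using F^*(f dg) = (f ∘ F) d(g ∘ F), substitute each coordinate x_i by F_i(u, v) in f_i, and replace dx_i by d F_i = (∂F_i/∂u) du + (∂F_i/∂v) dv.
  For the x component: f_1(F) = -u^2 + 6*v^2 - 3*v; d F_1 = (v) du + (u) dv
  For the y component: f_2(F) = u^2 + 3*u*v - 4*v^2; d F_2 = (-2*u) du + (8*v) dv
  For the z component: f_3(F) = -1; d F_3 = (0) du + (4*v - 3) dv
Combining and collecting du, dv coefficients:
  coeff of du: -2*u^3 - 7*u^2*v + 8*u*v^2 + 6*v^3 - 3*v^2
  coeff of dv: -u^3 + 8*u^2*v + 30*u*v^2 - 3*u*v - 32*v^3 - 4*v + 3
F^* omega = (-2*u^3 - 7*u^2*v + 8*u*v^2 + 6*v^3 - 3*v^2) du + (-u^3 + 8*u^2*v + 30*u*v^2 - 3*u*v - 32*v^3 - 4*v + 3) dv.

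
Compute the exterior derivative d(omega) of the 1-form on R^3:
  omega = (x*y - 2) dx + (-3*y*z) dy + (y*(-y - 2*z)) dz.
d(omega) = (-x) dx ∧ dy + (y - 2*z) dy ∧ dz

For a 1-form omega = sum_i f_i dx_i, the exterior derivative is
  d(omega) = sum_{i < j} (∂f_j/∂x_i - ∂f_i/∂x_j) dx_i ∧ dx_j.
  coefficient of dx ∧ dy: ∂f_2/∂x - ∂f_1/∂y = ∂(-3*y*z)/∂x - ∂(x*y - 2)/∂y = -x
  coefficient of dy ∧ dz: ∂f_3/∂y - ∂f_2/∂z = ∂(y*(-y - 2*z))/∂y - ∂(-3*y*z)/∂z = y - 2*z
Assembling: d(omega) = (-x) dx ∧ dy + (y - 2*z) dy ∧ dz.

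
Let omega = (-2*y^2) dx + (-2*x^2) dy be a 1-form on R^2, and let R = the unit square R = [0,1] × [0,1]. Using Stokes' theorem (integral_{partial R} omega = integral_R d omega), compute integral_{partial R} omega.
integral_(partial R) omega = 0

Stokes: integral_partial_R omega = integral_R d omega with d omega = (∂Q/∂x - ∂P/∂y) dx ∧ dy.
  ∂Q/∂x = -4*x
  ∂P/∂y = -4*y
  integrand = ∂Q/∂x - ∂P/∂y = -4*x + 4*y.
Integrating over R: integral_0^1 integral_0^1 (-4*x + 4*y) dx dy = 0.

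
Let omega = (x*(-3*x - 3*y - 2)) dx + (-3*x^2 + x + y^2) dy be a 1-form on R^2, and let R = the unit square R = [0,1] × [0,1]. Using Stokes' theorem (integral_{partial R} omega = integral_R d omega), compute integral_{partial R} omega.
integral_(partial R) omega = -1/2

Stokes: integral_partial_R omega = integral_R d omega with d omega = (∂Q/∂x - ∂P/∂y) dx ∧ dy.
  ∂Q/∂x = 1 - 6*x
  ∂P/∂y = -3*x
  integrand = ∂Q/∂x - ∂P/∂y = 1 - 3*x.
Integrating over R: integral_0^1 integral_0^1 (1 - 3*x) dx dy = -1/2.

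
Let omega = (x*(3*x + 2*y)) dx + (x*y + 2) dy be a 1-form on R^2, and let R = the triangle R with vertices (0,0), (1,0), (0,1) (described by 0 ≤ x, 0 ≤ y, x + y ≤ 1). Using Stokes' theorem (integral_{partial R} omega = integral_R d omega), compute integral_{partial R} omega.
integral_(partial R) omega = -1/6

Stokes: integral_partial_R omega = integral_R d omega with d omega = (∂Q/∂x - ∂P/∂y) dx ∧ dy.
  ∂Q/∂x = y
  ∂P/∂y = 2*x
  integrand = ∂Q/∂x - ∂P/∂y = -2*x + y.
Integrating over R: integral_0^1 integral_0^{1-x} (-2*x + y) dy dx = -1/6.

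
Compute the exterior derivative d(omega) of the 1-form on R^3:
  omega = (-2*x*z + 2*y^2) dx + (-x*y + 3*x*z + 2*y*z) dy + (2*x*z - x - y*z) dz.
d(omega) = (-5*y + 3*z) dx ∧ dy + (2*x + 2*z - 1) dx ∧ dz + (-3*x - 2*y - z) dy ∧ dz

For a 1-form omega = sum_i f_i dx_i, the exterior derivative is
  d(omega) = sum_{i < j} (∂f_j/∂x_i - ∂f_i/∂x_j) dx_i ∧ dx_j.
  coefficient of dx ∧ dy: ∂f_2/∂x - ∂f_1/∂y = ∂(-x*y + 3*x*z + 2*y*z)/∂x - ∂(-2*x*z + 2*y^2)/∂y = -5*y + 3*z
  coefficient of dx ∧ dz: ∂f_3/∂x - ∂f_1/∂z = ∂(2*x*z - x - y*z)/∂x - ∂(-2*x*z + 2*y^2)/∂z = 2*x + 2*z - 1
  coefficient of dy ∧ dz: ∂f_3/∂y - ∂f_2/∂z = ∂(2*x*z - x - y*z)/∂y - ∂(-x*y + 3*x*z + 2*y*z)/∂z = -3*x - 2*y - z
Assembling: d(omega) = (-5*y + 3*z) dx ∧ dy + (2*x + 2*z - 1) dx ∧ dz + (-3*x - 2*y - z) dy ∧ dz.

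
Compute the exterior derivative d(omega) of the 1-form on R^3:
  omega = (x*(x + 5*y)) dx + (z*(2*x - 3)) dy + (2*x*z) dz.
d(omega) = (-5*x + 2*z) dx ∧ dy + (2*z) dx ∧ dz + (3 - 2*x) dy ∧ dz

For a 1-form omega = sum_i f_i dx_i, the exterior derivative is
  d(omega) = sum_{i < j} (∂f_j/∂x_i - ∂f_i/∂x_j) dx_i ∧ dx_j.
  coefficient of dx ∧ dy: ∂f_2/∂x - ∂f_1/∂y = ∂(z*(2*x - 3))/∂x - ∂(x*(x + 5*y))/∂y = -5*x + 2*z
  coefficient of dx ∧ dz: ∂f_3/∂x - ∂f_1/∂z = ∂(2*x*z)/∂x - ∂(x*(x + 5*y))/∂z = 2*z
  coefficient of dy ∧ dz: ∂f_3/∂y - ∂f_2/∂z = ∂(2*x*z)/∂y - ∂(z*(2*x - 3))/∂z = 3 - 2*x
Assembling: d(omega) = (-5*x + 2*z) dx ∧ dy + (2*z) dx ∧ dz + (3 - 2*x) dy ∧ dz.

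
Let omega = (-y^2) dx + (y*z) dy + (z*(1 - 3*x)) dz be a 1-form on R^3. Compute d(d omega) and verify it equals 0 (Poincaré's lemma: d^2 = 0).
d(d omega) = 0

Step 1: d omega = sum_{i<j} (∂f_j/∂x_i - ∂f_i/∂x_j) dx_i ∧ dx_j:
  coeff of dx ∧ dy: 2*y
  coeff of dx ∧ dz: -3*z
  coeff of dy ∧ dz: -y
Step 2: Apply d again to each 2-form coefficient. The only possible 3-form in R^3 is dx ∧ dy ∧ dz, with coefficient
  ∂(coeff of dy∧dz)/∂x - ∂(coeff of dx∧dz)/∂y + ∂(coeff of dx∧dy)/∂z
  = ∂/∂x (-y) - ∂/∂y (-3*z) + ∂/∂z (2*y).
Each of these terms simplifies to sums of mixed partials that cancel in pairs. The result is 0 (by equality of mixed partials for smooth functions — Schwarz / Clairaut).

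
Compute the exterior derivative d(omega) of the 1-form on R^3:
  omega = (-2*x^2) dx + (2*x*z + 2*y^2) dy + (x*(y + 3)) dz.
d(omega) = (2*z) dx ∧ dy + (y + 3) dx ∧ dz + (-x) dy ∧ dz

For a 1-form omega = sum_i f_i dx_i, the exterior derivative is
  d(omega) = sum_{i < j} (∂f_j/∂x_i - ∂f_i/∂x_j) dx_i ∧ dx_j.
  coefficient of dx ∧ dy: ∂f_2/∂x - ∂f_1/∂y = ∂(2*x*z + 2*y^2)/∂x - ∂(-2*x^2)/∂y = 2*z
  coefficient of dx ∧ dz: ∂f_3/∂x - ∂f_1/∂z = ∂(x*(y + 3))/∂x - ∂(-2*x^2)/∂z = y + 3
  coefficient of dy ∧ dz: ∂f_3/∂y - ∂f_2/∂z = ∂(x*(y + 3))/∂y - ∂(2*x*z + 2*y^2)/∂z = -x
Assembling: d(omega) = (2*z) dx ∧ dy + (y + 3) dx ∧ dz + (-x) dy ∧ dz.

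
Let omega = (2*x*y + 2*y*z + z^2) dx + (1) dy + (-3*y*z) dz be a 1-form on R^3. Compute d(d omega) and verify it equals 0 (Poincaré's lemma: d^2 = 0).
d(d omega) = 0

Step 1: d omega = sum_{i<j} (∂f_j/∂x_i - ∂f_i/∂x_j) dx_i ∧ dx_j:
  coeff of dx ∧ dy: -2*x - 2*z
  coeff of dx ∧ dz: -2*y - 2*z
  coeff of dy ∧ dz: -3*z
Step 2: Apply d again to each 2-form coefficient. The only possible 3-form in R^3 is dx ∧ dy ∧ dz, with coefficient
  ∂(coeff of dy∧dz)/∂x - ∂(coeff of dx∧dz)/∂y + ∂(coeff of dx∧dy)/∂z
  = ∂/∂x (-3*z) - ∂/∂y (-2*y - 2*z) + ∂/∂z (-2*x - 2*z).
Each of these terms simplifies to sums of mixed partials that cancel in pairs. The result is 0 (by equality of mixed partials for smooth functions — Schwarz / Clairaut).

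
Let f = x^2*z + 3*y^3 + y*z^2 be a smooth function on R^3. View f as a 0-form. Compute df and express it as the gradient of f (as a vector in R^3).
df = (2*x*z) dx + (9*y^2 + z^2) dy + (x^2 + 2*y*z) dz; grad f = (2*x*z, 9*y^2 + z^2, x^2 + 2*y*z)

For a 0-form f, d f = (∂f/∂x) dx + (∂f/∂y) dy + (∂f/∂z) dz. The components of the vector representation are exactly the entries of grad f in Cartesian coordinates:
  ∂f/∂x = 2*x*z
  ∂f/∂y = 9*y^2 + z^2
  ∂f/∂z = x^2 + 2*y*z.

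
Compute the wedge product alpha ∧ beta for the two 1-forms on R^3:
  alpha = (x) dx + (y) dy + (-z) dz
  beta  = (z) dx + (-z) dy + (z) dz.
alpha ∧ beta = (-z*(x + y)) dx ∧ dy + (z*(x + z)) dx ∧ dz + (z*(y - z)) dy ∧ dz

Distribute the wedge, using dx_i ∧ dx_j = -dx_j ∧ dx_i and dx_i ∧ dx_i = 0. For each pair (i, j) with i < j, the coefficient of dx_i ∧ dx_j in alpha ∧ beta is (alpha_i * beta_j - alpha_j * beta_i). Collecting: alpha ∧ beta = (-z*(x + y)) dx ∧ dy + (z*(x + z)) dx ∧ dz + (z*(y - z)) dy ∧ dz.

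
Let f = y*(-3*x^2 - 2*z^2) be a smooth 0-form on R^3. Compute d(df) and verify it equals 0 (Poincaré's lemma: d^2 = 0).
d(df) = 0

Step 1: df = sum_i (∂f/∂x_i) dx_i = (-6*x*y) dx + (-3*x^2 - 2*z^2) dy + (-4*y*z) dz.
Step 2: Apply d again. Using the 1-form formula, the coefficient of dx ∧ dy in d(df) is ∂^2 f/∂x ∂y - ∂^2 f/∂y ∂x = (-6*x) - (-6*x) = 0 (equality of mixed partials for smooth f).
Similarly for dx ∧ dz and dy ∧ dz — all coefficients vanish. So d(df) = 0.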